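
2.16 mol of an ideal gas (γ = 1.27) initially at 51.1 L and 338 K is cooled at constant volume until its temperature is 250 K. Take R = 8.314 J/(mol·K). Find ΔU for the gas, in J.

-5850 J

P₁ = nRT₁/V₁ = 2.16×8.314×338/51.1 = 119 kPa.
Isochoric: V stays 51.1 L; P/T = const ⇒ T₂ = 250 K, P₂ = 87.9 kPa.
For an ideal gas ΔU = nCvΔT with Cv = R/(γ−1) = 30.8 J/(mol·K).
ΔU = 2.16×30.8×(250−338) = -5850 J.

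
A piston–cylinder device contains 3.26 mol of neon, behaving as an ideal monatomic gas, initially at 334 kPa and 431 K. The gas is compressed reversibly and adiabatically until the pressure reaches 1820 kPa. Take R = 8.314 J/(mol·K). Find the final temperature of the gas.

V₁ = nRT₁/P₁ = 3.26×8.314×431/334 = 35.0 L.
Adiabatic: T₂/T₁ = (P₂/P₁)^((γ−1)/γ) ⇒ T₂ = 431×(5.45)^0.400 = 849 K; V₂ = 12.6 L.

849 K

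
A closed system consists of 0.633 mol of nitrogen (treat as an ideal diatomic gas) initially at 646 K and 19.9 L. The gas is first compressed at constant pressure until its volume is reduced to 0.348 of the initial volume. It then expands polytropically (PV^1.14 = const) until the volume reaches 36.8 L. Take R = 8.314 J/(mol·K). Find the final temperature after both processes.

178 K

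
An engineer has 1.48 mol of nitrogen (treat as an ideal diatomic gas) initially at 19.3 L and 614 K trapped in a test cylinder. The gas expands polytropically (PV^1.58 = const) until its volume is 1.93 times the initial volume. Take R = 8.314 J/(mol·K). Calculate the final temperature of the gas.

P₁ = nRT₁/V₁ = 1.48×8.314×614/19.3 = 391 kPa.
Polytropic n=1.58: T₂ = T₁(V₁/V₂)^(n−1) = 614×(0.518)^0.58 = 419 K; P₂ = P₁(V₁/V₂)^n = 139 kPa.

419 K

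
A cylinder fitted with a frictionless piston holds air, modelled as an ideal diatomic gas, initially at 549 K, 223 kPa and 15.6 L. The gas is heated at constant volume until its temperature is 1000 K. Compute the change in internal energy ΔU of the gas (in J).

7140 J

n = P₁V₁/(RT₁) = 223×15.6/(8.314×549) = 0.762 mol.
Isochoric: V stays 15.6 L; P/T = const ⇒ T₂ = 1000 K, P₂ = 406 kPa.
For an ideal gas ΔU = nCvΔT with Cv = (5/2)R = 20.8 J/(mol·K).
ΔU = 0.762×20.8×(1000−549) = 7140 J.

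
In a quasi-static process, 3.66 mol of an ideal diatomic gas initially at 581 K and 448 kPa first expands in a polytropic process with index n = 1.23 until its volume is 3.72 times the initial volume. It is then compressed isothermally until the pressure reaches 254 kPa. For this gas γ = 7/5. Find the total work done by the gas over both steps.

V₁ = nRT₁/P₁ = 3.66×8.314×581/448 = 39.5 L.
Step 1 — Polytropic n=1.23: T₂ = T₁(V₁/V₂)^(n−1) = 581×(0.269)^0.23 = 429 K; P₂ = P₁(V₁/V₂)^n = 89.0 kPa.
W = (P₁V₁−P₂V₂)/(n−1) = (448×39.5−89.0×147)/0.23 = 20000 J.
ΔU = nCvΔT = 3.66×20.8×(429−581) = -11500 J.
Q = ΔU + W = 8520 J.
State after step 1: P = 89.0 kPa, V = 147 L, T = 429 K.
Step 2 — Isothermal: T stays 429 K; PV = const ⇒ V₂ = 51.5 L, P₂ = 254 kPa.
ΔU = 0 (ideal gas, T constant).
W = nRT ln(V₂/V₁) = 3.66×8.314×429×ln(0.350) = -13700 J.
Q = ΔU + W = -13700 J.
Net over both steps: W = 6340 J, Q = -5180 J, ΔU = -11500 J.

6340 J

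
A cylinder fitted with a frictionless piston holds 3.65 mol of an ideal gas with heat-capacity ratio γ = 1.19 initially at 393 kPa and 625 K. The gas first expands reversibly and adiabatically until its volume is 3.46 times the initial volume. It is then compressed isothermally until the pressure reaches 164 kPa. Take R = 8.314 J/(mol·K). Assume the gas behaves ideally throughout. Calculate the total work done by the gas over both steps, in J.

11900 J

V₁ = nRT₁/P₁ = 3.65×8.314×625/393 = 48.3 L.
Step 1 — Adiabatic: TV^(γ−1) = const ⇒ T₂ = 625×(0.289)^0.190 = 494 K; PV^γ = const ⇒ P₂ = 89.7 kPa.
ΔU = nCvΔT = 3.65×43.8×(494−625) = -21000 J.
Q = 0 for an adiabatic process, so W = −ΔU = 21000 J.
State after step 1: P = 89.7 kPa, V = 167 L, T = 494 K.
Step 2 — Isothermal: T stays 494 K; PV = const ⇒ V₂ = 91.4 L, P₂ = 164 kPa.
ΔU = 0 (ideal gas, T constant).
W = nRT ln(V₂/V₁) = 3.65×8.314×494×ln(0.547) = -9040 J.
Q = ΔU + W = -9040 J.
Net over both steps: W = 11900 J, Q = -9040 J, ΔU = -21000 J.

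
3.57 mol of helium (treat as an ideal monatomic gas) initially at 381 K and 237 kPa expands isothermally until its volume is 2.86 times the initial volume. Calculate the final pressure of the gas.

82.9 kPa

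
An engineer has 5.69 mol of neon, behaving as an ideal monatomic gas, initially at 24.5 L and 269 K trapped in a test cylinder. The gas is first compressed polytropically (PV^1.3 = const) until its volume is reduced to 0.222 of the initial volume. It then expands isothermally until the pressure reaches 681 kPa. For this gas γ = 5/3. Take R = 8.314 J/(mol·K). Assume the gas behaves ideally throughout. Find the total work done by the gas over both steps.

P₁ = nRT₁/V₁ = 5.69×8.314×269/24.5 = 519 kPa.
Step 1 — Polytropic n=1.3: T₂ = T₁(V₁/V₂)^(n−1) = 269×(4.50)^0.30 = 423 K; P₂ = P₁(V₁/V₂)^n = 3670 kPa.
W = (P₁V₁−P₂V₂)/(n−1) = (519×24.5−3670×5.44)/0.30 = -24200 J.
ΔU = nCvΔT = 5.69×12.5×(423−269) = 10900 J.
Q = ΔU + W = -13300 J.
State after step 1: P = 3670 kPa, V = 5.44 L, T = 423 K.
Step 2 — Isothermal: T stays 423 K; PV = const ⇒ V₂ = 29.4 L, P₂ = 681 kPa.
ΔU = 0 (ideal gas, T constant).
W = nRT ln(V₂/V₁) = 5.69×8.314×423×ln(5.40) = 33700 J.
Q = ΔU + W = 33700 J.
Net over both steps: W = 9490 J, Q = 20400 J, ΔU = 10900 J.

9490 J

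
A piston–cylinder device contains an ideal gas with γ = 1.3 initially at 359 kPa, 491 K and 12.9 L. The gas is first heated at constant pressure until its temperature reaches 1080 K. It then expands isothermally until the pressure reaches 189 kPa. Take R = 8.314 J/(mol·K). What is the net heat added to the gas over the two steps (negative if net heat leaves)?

n = P₁V₁/(RT₁) = 359×12.9/(8.314×491) = 1.13 mol.
Step 1 — Isobaric: P stays 359 kPa; V/T = const ⇒ T₂ = 1080 K, V₂ = 28.4 L.
W = PΔV = 359×(28.4−12.9) kPa·L = 5560 J.
ΔU = nCvΔT = 1.13×27.7×(1080−491) = 18500 J.
Q = ΔU + W = nCpΔT = 24100 J.
State after step 1: P = 359 kPa, V = 28.4 L, T = 1080 K.
Step 2 — Isothermal: T stays 1080 K; PV = const ⇒ V₂ = 53.9 L, P₂ = 189 kPa.
ΔU = 0 (ideal gas, T constant).
W = nRT ln(V₂/V₁) = 1.13×8.314×1080×ln(1.90) = 6540 J.
Q = ΔU + W = 6540 J.
Net over both steps: W = 12100 J, Q = 30600 J, ΔU = 18500 J.

30600 J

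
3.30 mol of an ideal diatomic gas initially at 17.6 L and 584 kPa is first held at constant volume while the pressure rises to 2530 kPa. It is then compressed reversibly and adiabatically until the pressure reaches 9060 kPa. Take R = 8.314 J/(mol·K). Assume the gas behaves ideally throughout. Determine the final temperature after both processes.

2340 K

T₁ = P₁V₁/(nR) = 584×17.6/(3.30×8.314) = 375 K.
Step 1 — Isochoric: V stays 17.6 L; P/T = const ⇒ T₂ = 1620 K, P₂ = 2530 kPa.
W = 0 (no volume change).
ΔU = nCvΔT = 3.30×20.8×(1620−375) = 85600 J.
Q = ΔU = 85600 J.
State after step 1: P = 2530 kPa, V = 17.6 L, T = 1620 K.
Step 2 — Adiabatic: T₂/T₁ = (P₂/P₁)^((γ−1)/γ) ⇒ T₂ = 1620×(3.58)^0.286 = 2340 K; V₂ = 7.08 L.
ΔU = nCvΔT = 3.30×20.8×(2340−1620) = 49000 J.
Q = 0 for an adiabatic process, so W = −ΔU = -49000 J.
Net over both steps: W = -49000 J, Q = 85600 J, ΔU = 135000 J.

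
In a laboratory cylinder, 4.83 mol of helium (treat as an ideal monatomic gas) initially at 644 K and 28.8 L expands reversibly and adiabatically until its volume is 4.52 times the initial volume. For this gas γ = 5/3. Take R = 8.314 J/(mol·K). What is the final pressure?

P₁ = nRT₁/V₁ = 4.83×8.314×644/28.8 = 898 kPa.
Adiabatic: TV^(γ−1) = const ⇒ T₂ = 644×(0.221)^0.667 = 236 K; PV^γ = const ⇒ P₂ = 72.7 kPa.

72.7 kPa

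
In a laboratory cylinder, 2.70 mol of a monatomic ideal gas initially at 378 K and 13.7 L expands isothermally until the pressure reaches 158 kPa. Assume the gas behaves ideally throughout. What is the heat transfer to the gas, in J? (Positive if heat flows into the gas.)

11600 J

P₁ = nRT₁/V₁ = 2.70×8.314×378/13.7 = 619 kPa.
Isothermal: T stays 378 K; PV = const ⇒ V₂ = 53.7 L, P₂ = 158 kPa.
ΔU = 0 (ideal gas, T constant).
W = nRT ln(V₂/V₁) = 2.70×8.314×378×ln(3.92) = 11600 J.
Q = ΔU + W = 11600 J.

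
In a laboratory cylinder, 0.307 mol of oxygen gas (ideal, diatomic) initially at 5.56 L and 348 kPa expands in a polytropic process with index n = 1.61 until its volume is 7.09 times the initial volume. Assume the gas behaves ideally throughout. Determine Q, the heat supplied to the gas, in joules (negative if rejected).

T₁ = P₁V₁/(nR) = 348×5.56/(0.307×8.314) = 758 K.
Polytropic n=1.61: T₂ = T₁(V₁/V₂)^(n−1) = 758×(0.141)^0.61 = 230 K; P₂ = P₁(V₁/V₂)^n = 14.9 kPa.
W = (P₁V₁−P₂V₂)/(n−1) = (348×5.56−14.9×39.4)/0.61 = 2210 J.
ΔU = nCvΔT = 0.307×20.8×(230−758) = -3370 J.
Q = ΔU + W = -1160 J.

-1160 J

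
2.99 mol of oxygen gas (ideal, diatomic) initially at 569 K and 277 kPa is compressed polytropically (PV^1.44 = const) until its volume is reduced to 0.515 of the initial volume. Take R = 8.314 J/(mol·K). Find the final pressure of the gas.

V₁ = nRT₁/P₁ = 2.99×8.314×569/277 = 51.1 L.
Polytropic n=1.44: T₂ = T₁(V₁/V₂)^(n−1) = 569×(1.94)^0.44 = 762 K; P₂ = P₁(V₁/V₂)^n = 720 kPa.

720 kPa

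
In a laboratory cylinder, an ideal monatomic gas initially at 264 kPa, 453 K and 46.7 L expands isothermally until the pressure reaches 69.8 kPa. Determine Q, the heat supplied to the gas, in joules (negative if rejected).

16400 J

n = P₁V₁/(RT₁) = 264×46.7/(8.314×453) = 3.27 mol.
Isothermal: T stays 453 K; PV = const ⇒ V₂ = 177 L, P₂ = 69.8 kPa.
ΔU = 0 (ideal gas, T constant).
W = nRT ln(V₂/V₁) = 3.27×8.314×453×ln(3.78) = 16400 J.
Q = ΔU + W = 16400 J.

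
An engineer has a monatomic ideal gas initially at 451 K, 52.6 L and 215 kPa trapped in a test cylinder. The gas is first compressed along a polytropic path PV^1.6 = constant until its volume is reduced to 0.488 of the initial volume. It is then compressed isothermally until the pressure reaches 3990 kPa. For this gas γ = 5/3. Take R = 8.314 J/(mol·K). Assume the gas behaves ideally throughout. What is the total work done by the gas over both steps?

n = P₁V₁/(RT₁) = 215×52.6/(8.314×451) = 3.02 mol.
Step 1 — Polytropic n=1.6: T₂ = T₁(V₁/V₂)^(n−1) = 451×(2.05)^0.60 = 694 K; P₂ = P₁(V₁/V₂)^n = 678 kPa.
W = (P₁V₁−P₂V₂)/(n−1) = (215×52.6−678×25.7)/0.60 = -10100 J.
ΔU = nCvΔT = 3.02×12.5×(694−451) = 9130 J.
Q = ΔU + W = -1010 J.
State after step 1: P = 678 kPa, V = 25.7 L, T = 694 K.
Step 2 — Isothermal: T stays 694 K; PV = const ⇒ V₂ = 4.36 L, P₂ = 3990 kPa.
ΔU = 0 (ideal gas, T constant).
W = nRT ln(V₂/V₁) = 3.02×8.314×694×ln(0.170) = -30800 J.
Q = ΔU + W = -30800 J.
Net over both steps: W = -41000 J, Q = -31900 J, ΔU = 9130 J.

-41000 J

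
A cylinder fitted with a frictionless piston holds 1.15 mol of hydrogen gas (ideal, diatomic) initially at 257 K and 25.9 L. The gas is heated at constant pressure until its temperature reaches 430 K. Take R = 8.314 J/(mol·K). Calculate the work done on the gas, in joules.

-1650 J

P₁ = nRT₁/V₁ = 1.15×8.314×257/25.9 = 94.9 kPa.
Isobaric: P stays 94.9 kPa; V/T = const ⇒ T₂ = 430 K, V₂ = 43.3 L.
W = PΔV = 94.9×(43.3−25.9) kPa·L = 1650 J.
Work done on the gas = −W_by = -1650 J.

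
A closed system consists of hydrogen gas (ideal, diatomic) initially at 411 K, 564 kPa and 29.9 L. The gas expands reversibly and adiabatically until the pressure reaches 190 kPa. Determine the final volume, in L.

Adiabatic: T₂/T₁ = (P₂/P₁)^((γ−1)/γ) ⇒ T₂ = 411×(0.337)^0.286 = 301 K; V₂ = 65.0 L.

65.0 L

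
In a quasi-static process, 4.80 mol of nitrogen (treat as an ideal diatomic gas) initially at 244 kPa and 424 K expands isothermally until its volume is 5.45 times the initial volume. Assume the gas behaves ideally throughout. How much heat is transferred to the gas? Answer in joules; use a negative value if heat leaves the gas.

V₁ = nRT₁/P₁ = 4.80×8.314×424/244 = 69.3 L.
Isothermal: T stays 424 K; PV = const ⇒ V₂ = 378 L, P₂ = 44.8 kPa.
ΔU = 0 (ideal gas, T constant).
W = nRT ln(V₂/V₁) = 4.80×8.314×424×ln(5.45) = 28700 J.
Q = ΔU + W = 28700 J.

28700 J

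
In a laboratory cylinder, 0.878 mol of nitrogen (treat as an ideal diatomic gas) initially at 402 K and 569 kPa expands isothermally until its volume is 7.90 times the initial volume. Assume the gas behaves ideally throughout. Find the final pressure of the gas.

72.0 kPa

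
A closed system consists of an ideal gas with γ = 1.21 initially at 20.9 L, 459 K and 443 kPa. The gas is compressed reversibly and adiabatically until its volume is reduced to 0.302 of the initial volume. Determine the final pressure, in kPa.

1890 kPa

Adiabatic: TV^(γ−1) = const ⇒ T₂ = 459×(3.31)^0.210 = 590 K; PV^γ = const ⇒ P₂ = 1890 kPa.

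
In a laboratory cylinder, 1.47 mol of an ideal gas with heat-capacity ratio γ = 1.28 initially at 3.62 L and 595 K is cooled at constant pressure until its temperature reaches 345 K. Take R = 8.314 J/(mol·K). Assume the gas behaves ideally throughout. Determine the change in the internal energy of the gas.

-10900 J

P₁ = nRT₁/V₁ = 1.47×8.314×595/3.62 = 2010 kPa.
Isobaric: P stays 2010 kPa; V/T = const ⇒ T₂ = 345 K, V₂ = 2.10 L.
For an ideal gas ΔU = nCvΔT with Cv = R/(γ−1) = 29.7 J/(mol·K).
ΔU = 1.47×29.7×(345−595) = -10900 J.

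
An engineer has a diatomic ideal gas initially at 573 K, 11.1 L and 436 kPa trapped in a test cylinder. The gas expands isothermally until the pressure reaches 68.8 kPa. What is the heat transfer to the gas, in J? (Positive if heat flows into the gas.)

8940 J

n = P₁V₁/(RT₁) = 436×11.1/(8.314×573) = 1.02 mol.
Isothermal: T stays 573 K; PV = const ⇒ V₂ = 70.3 L, P₂ = 68.8 kPa.
ΔU = 0 (ideal gas, T constant).
W = nRT ln(V₂/V₁) = 1.02×8.314×573×ln(6.34) = 8940 J.
Q = ΔU + W = 8940 J.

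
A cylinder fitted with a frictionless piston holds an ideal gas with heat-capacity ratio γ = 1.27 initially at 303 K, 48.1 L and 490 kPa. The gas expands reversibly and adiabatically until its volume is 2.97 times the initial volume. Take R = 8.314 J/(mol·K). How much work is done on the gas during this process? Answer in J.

-22200 J

n = P₁V₁/(RT₁) = 490×48.1/(8.314×303) = 9.36 mol.
Adiabatic: TV^(γ−1) = const ⇒ T₂ = 303×(0.337)^0.270 = 226 K; PV^γ = const ⇒ P₂ = 123 kPa.
ΔU = nCvΔT = 9.36×30.8×(226−303) = -22200 J.
Q = 0 for an adiabatic process, so W = −ΔU = 22200 J.
Work done on the gas = −W_by = -22200 J.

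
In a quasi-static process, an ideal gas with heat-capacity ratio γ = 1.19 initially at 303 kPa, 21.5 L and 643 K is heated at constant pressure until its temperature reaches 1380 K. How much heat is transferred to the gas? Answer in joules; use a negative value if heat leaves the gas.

46800 J

n = P₁V₁/(RT₁) = 303×21.5/(8.314×643) = 1.22 mol.
Isobaric: P stays 303 kPa; V/T = const ⇒ T₂ = 1380 K, V₂ = 46.1 L.
W = PΔV = 303×(46.1−21.5) kPa·L = 7470 J.
ΔU = nCvΔT = 1.22×43.8×(1380−643) = 39300 J.
Q = ΔU + W = nCpΔT = 46800 J.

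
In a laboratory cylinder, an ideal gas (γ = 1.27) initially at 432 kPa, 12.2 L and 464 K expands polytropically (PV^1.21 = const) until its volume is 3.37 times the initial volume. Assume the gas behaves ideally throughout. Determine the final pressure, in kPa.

99.3 kPa

Polytropic n=1.21: T₂ = T₁(V₁/V₂)^(n−1) = 464×(0.297)^0.21 = 360 K; P₂ = P₁(V₁/V₂)^n = 99.3 kPa.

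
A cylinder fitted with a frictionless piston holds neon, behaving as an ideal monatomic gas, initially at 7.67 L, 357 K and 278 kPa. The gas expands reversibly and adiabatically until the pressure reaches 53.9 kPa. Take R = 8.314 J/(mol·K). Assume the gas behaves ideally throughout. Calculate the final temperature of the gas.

185 K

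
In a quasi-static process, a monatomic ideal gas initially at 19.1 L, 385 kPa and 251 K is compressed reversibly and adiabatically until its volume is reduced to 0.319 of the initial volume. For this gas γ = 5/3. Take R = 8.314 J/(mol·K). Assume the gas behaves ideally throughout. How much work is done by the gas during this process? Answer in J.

n = P₁V₁/(RT₁) = 385×19.1/(8.314×251) = 3.52 mol.
Adiabatic: TV^(γ−1) = const ⇒ T₂ = 251×(3.13)^0.667 = 538 K; PV^γ = const ⇒ P₂ = 2590 kPa.
ΔU = nCvΔT = 3.52×12.5×(538−251) = 12600 J.
Q = 0 for an adiabatic process, so W = −ΔU = -12600 J.

-12600 J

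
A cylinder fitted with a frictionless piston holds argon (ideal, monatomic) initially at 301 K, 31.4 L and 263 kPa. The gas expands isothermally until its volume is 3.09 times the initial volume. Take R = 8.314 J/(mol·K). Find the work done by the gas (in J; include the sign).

n = P₁V₁/(RT₁) = 263×31.4/(8.314×301) = 3.30 mol.
Isothermal: T stays 301 K; PV = const ⇒ V₂ = 97.0 L, P₂ = 85.1 kPa.
W = nRT ln(V₂/V₁) = 3.30×8.314×301×ln(3.09) = 9320 J.

9320 J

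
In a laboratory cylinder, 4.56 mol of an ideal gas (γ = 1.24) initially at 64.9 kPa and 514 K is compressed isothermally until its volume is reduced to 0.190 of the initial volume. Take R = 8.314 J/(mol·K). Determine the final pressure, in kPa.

V₁ = nRT₁/P₁ = 4.56×8.314×514/64.9 = 300 L.
Isothermal: T stays 514 K; PV = const ⇒ V₂ = 57.0 L, P₂ = 342 kPa.

342 kPa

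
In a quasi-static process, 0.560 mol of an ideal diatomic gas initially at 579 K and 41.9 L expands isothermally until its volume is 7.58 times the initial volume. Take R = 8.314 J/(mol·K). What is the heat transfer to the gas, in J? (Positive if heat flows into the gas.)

P₁ = nRT₁/V₁ = 0.560×8.314×579/41.9 = 64.3 kPa.
Isothermal: T stays 579 K; PV = const ⇒ V₂ = 318 L, P₂ = 8.49 kPa.
ΔU = 0 (ideal gas, T constant).
W = nRT ln(V₂/V₁) = 0.560×8.314×579×ln(7.58) = 5460 J.
Q = ΔU + W = 5460 J.

5460 J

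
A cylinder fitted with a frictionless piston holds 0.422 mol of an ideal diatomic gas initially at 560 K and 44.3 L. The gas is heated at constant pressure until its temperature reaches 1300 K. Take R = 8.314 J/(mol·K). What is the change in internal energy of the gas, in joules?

P₁ = nRT₁/V₁ = 0.422×8.314×560/44.3 = 44.4 kPa.
Isobaric: P stays 44.4 kPa; V/T = const ⇒ T₂ = 1300 K, V₂ = 103 L.
For an ideal gas ΔU = nCvΔT with Cv = (5/2)R = 20.8 J/(mol·K).
ΔU = 0.422×20.8×(1300−560) = 6490 J.

6490 J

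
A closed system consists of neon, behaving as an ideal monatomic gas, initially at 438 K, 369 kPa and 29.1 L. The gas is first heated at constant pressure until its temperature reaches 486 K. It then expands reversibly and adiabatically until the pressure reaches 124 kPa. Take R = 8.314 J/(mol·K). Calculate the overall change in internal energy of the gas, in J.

-4550 J

n = P₁V₁/(RT₁) = 369×29.1/(8.314×438) = 2.95 mol.
Step 1 — Isobaric: P stays 369 kPa; V/T = const ⇒ T₂ = 486 K, V₂ = 32.3 L.
W = PΔV = 369×(32.3−29.1) kPa·L = 1180 J.
ΔU = nCvΔT = 2.95×12.5×(486−438) = 1770 J.
Q = ΔU + W = nCpΔT = 2940 J.
State after step 1: P = 369 kPa, V = 32.3 L, T = 486 K.
Step 2 — Adiabatic: T₂/T₁ = (P₂/P₁)^((γ−1)/γ) ⇒ T₂ = 486×(0.336)^0.400 = 314 K; V₂ = 62.1 L.
ΔU = nCvΔT = 2.95×12.5×(314−486) = -6320 J.
Q = 0 for an adiabatic process, so W = −ΔU = 6320 J.
Net over both steps: W = 7490 J, Q = 2940 J, ΔU = -4550 J.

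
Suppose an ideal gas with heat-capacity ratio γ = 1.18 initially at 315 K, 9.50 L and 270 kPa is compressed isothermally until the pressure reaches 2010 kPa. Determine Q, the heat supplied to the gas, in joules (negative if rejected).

n = P₁V₁/(RT₁) = 270×9.50/(8.314×315) = 0.979 mol.
Isothermal: T stays 315 K; PV = const ⇒ V₂ = 1.28 L, P₂ = 2010 kPa.
ΔU = 0 (ideal gas, T constant).
W = nRT ln(V₂/V₁) = 0.979×8.314×315×ln(0.134) = -5150 J.
Q = ΔU + W = -5150 J.

-5150 J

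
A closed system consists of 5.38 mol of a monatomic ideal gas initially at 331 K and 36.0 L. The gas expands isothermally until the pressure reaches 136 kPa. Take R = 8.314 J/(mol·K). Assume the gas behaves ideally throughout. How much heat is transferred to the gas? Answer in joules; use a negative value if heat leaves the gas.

16400 J

P₁ = nRT₁/V₁ = 5.38×8.314×331/36.0 = 411 kPa.
Isothermal: T stays 331 K; PV = const ⇒ V₂ = 109 L, P₂ = 136 kPa.
ΔU = 0 (ideal gas, T constant).
W = nRT ln(V₂/V₁) = 5.38×8.314×331×ln(3.02) = 16400 J.
Q = ΔU + W = 16400 J.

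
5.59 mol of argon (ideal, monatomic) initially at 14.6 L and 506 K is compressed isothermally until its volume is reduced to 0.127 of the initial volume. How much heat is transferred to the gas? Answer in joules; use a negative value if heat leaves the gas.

-48500 J

P₁ = nRT₁/V₁ = 5.59×8.314×506/14.6 = 1610 kPa.
Isothermal: T stays 506 K; PV = const ⇒ V₂ = 1.85 L, P₂ = 12700 kPa.
ΔU = 0 (ideal gas, T constant).
W = nRT ln(V₂/V₁) = 5.59×8.314×506×ln(0.127) = -48500 J.
Q = ΔU + W = -48500 J.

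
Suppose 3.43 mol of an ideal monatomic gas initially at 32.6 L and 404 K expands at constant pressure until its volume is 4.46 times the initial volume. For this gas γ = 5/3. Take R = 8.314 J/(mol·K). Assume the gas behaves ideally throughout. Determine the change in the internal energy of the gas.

P₁ = nRT₁/V₁ = 3.43×8.314×404/32.6 = 353 kPa.
Isobaric: P stays 353 kPa; V/T = const ⇒ T₂ = 1800 K, V₂ = 145 L.
For an ideal gas ΔU = nCvΔT with Cv = (3/2)R = 12.5 J/(mol·K).
ΔU = 3.43×12.5×(1800−404) = 59800 J.

59800 J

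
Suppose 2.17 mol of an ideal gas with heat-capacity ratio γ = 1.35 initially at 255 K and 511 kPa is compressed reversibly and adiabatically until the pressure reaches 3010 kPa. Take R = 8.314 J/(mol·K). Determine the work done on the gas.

7670 J

V₁ = nRT₁/P₁ = 2.17×8.314×255/511 = 9.00 L.
Adiabatic: T₂/T₁ = (P₂/P₁)^((γ−1)/γ) ⇒ T₂ = 255×(5.89)^0.259 = 404 K; V₂ = 2.42 L.
ΔU = nCvΔT = 2.17×23.8×(404−255) = 7670 J.
Q = 0 for an adiabatic process, so W = −ΔU = -7670 J.
Work done on the gas = −W_by = 7670 J.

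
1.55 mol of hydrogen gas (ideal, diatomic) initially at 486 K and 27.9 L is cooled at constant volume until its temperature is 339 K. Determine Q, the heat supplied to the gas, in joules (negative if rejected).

-4740 J

P₁ = nRT₁/V₁ = 1.55×8.314×486/27.9 = 224 kPa.
Isochoric: V stays 27.9 L; P/T = const ⇒ T₂ = 339 K, P₂ = 157 kPa.
W = 0 (no volume change).
ΔU = nCvΔT = 1.55×20.8×(339−486) = -4740 J.
Q = ΔU = -4740 J.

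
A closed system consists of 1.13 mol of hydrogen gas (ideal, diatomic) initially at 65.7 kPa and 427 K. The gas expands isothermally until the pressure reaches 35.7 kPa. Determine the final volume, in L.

V₁ = nRT₁/P₁ = 1.13×8.314×427/65.7 = 61.1 L.
Isothermal: T stays 427 K; PV = const ⇒ V₂ = 112 L, P₂ = 35.7 kPa.

112 L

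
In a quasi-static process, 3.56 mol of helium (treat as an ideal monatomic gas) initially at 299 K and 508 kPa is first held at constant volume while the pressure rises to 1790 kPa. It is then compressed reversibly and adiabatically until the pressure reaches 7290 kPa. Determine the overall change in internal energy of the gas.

V₁ = nRT₁/P₁ = 3.56×8.314×299/508 = 17.4 L.
Step 1 — Isochoric: V stays 17.4 L; P/T = const ⇒ T₂ = 1050 K, P₂ = 1790 kPa.
W = 0 (no volume change).
ΔU = nCvΔT = 3.56×12.5×(1050−299) = 33500 J.
Q = ΔU = 33500 J.
State after step 1: P = 1790 kPa, V = 17.4 L, T = 1050 K.
Step 2 — Adiabatic: T₂/T₁ = (P₂/P₁)^((γ−1)/γ) ⇒ T₂ = 1050×(4.07)^0.400 = 1850 K; V₂ = 7.50 L.
ΔU = nCvΔT = 3.56×12.5×(1850−1050) = 35300 J.
Q = 0 for an adiabatic process, so W = −ΔU = -35300 J.
Net over both steps: W = -35300 J, Q = 33500 J, ΔU = 68800 J.

68800 J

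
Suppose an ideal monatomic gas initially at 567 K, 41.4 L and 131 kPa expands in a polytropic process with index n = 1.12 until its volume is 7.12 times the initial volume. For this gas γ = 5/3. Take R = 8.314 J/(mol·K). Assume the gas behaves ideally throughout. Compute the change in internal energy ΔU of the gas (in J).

-1710 J

n = P₁V₁/(RT₁) = 131×41.4/(8.314×567) = 1.15 mol.
Polytropic n=1.12: T₂ = T₁(V₁/V₂)^(n−1) = 567×(0.140)^0.12 = 448 K; P₂ = P₁(V₁/V₂)^n = 14.5 kPa.
For an ideal gas ΔU = nCvΔT with Cv = (3/2)R = 12.5 J/(mol·K).
ΔU = 1.15×12.5×(448−567) = -1710 J.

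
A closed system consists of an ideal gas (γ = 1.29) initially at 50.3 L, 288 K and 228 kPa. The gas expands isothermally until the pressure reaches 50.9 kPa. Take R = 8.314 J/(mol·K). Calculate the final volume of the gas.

225 L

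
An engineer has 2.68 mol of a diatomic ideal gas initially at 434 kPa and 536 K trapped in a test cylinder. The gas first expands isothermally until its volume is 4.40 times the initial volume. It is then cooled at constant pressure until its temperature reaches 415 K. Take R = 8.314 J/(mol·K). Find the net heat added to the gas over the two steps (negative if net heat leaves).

8260 J

V₁ = nRT₁/P₁ = 2.68×8.314×536/434 = 27.5 L.
Step 1 — Isothermal: T stays 536 K; PV = const ⇒ V₂ = 121 L, P₂ = 98.6 kPa.
ΔU = 0 (ideal gas, T constant).
W = nRT ln(V₂/V₁) = 2.68×8.314×536×ln(4.40) = 17700 J.
Q = ΔU + W = 17700 J.
State after step 1: P = 98.6 kPa, V = 121 L, T = 536 K.
Step 2 — Isobaric: P stays 98.6 kPa; V/T = const ⇒ T₂ = 415 K, V₂ = 93.7 L.
W = PΔV = 98.6×(93.7−121) kPa·L = -2700 J.
ΔU = nCvΔT = 2.68×20.8×(415−536) = -6740 J.
Q = ΔU + W = nCpΔT = -9440 J.
Net over both steps: W = 15000 J, Q = 8260 J, ΔU = -6740 J.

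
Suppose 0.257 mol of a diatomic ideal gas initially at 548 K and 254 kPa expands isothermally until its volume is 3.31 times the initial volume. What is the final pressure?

76.7 kPa

V₁ = nRT₁/P₁ = 0.257×8.314×548/254 = 4.61 L.
Isothermal: T stays 548 K; PV = const ⇒ V₂ = 15.3 L, P₂ = 76.7 kPa.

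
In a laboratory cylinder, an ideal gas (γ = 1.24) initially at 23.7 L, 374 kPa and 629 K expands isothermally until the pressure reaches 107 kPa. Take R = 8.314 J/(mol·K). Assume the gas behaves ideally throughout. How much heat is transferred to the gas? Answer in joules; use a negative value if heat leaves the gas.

11100 J

n = P₁V₁/(RT₁) = 374×23.7/(8.314×629) = 1.69 mol.
Isothermal: T stays 629 K; PV = const ⇒ V₂ = 82.8 L, P₂ = 107 kPa.
ΔU = 0 (ideal gas, T constant).
W = nRT ln(V₂/V₁) = 1.69×8.314×629×ln(3.50) = 11100 J.
Q = ΔU + W = 11100 J.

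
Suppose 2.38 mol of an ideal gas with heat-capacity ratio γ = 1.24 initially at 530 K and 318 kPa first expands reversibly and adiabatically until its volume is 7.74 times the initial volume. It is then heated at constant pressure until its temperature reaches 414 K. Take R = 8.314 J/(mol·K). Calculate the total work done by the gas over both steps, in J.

18700 J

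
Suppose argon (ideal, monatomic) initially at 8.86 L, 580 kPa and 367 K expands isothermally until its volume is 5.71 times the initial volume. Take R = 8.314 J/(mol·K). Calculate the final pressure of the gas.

Isothermal: T stays 367 K; PV = const ⇒ V₂ = 50.6 L, P₂ = 102 kPa.

102 kPa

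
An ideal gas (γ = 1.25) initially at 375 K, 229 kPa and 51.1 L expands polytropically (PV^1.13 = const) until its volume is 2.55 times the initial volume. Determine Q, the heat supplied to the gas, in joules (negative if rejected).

4950 J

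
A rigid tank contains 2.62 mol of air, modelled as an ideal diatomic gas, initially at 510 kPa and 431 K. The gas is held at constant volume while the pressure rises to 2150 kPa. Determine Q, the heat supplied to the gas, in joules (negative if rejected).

V₁ = nRT₁/P₁ = 2.62×8.314×431/510 = 18.4 L.
Isochoric: V stays 18.4 L; P/T = const ⇒ T₂ = 1820 K, P₂ = 2150 kPa.
W = 0 (no volume change).
ΔU = nCvΔT = 2.62×20.8×(1820−431) = 75500 J.
Q = ΔU = 75500 J.

75500 J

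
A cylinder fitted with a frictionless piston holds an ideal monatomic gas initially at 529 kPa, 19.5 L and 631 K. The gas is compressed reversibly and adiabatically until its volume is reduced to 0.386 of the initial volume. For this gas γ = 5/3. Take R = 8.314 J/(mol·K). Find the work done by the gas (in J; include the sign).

-13700 J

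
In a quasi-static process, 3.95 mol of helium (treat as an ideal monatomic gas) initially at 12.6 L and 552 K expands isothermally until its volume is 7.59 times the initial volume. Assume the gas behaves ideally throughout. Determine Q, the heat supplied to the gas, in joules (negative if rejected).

36700 J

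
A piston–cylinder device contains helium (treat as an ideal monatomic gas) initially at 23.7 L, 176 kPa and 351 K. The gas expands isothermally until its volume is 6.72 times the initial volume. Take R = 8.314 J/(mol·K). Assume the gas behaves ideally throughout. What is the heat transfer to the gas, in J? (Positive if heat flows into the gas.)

n = P₁V₁/(RT₁) = 176×23.7/(8.314×351) = 1.43 mol.
Isothermal: T stays 351 K; PV = const ⇒ V₂ = 159 L, P₂ = 26.2 kPa.
ΔU = 0 (ideal gas, T constant).
W = nRT ln(V₂/V₁) = 1.43×8.314×351×ln(6.72) = 7950 J.
Q = ΔU + W = 7950 J.

7950 J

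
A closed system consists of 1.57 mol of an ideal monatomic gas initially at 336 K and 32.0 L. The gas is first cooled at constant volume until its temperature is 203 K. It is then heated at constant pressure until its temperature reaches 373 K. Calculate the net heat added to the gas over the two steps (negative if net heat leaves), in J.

2940 J

P₁ = nRT₁/V₁ = 1.57×8.314×336/32.0 = 137 kPa.
Step 1 — Isochoric: V stays 32.0 L; P/T = const ⇒ T₂ = 203 K, P₂ = 82.8 kPa.
W = 0 (no volume change).
ΔU = nCvΔT = 1.57×12.5×(203−336) = -2600 J.
Q = ΔU = -2600 J.
State after step 1: P = 82.8 kPa, V = 32.0 L, T = 203 K.
Step 2 — Isobaric: P stays 82.8 kPa; V/T = const ⇒ T₂ = 373 K, V₂ = 58.8 L.
W = PΔV = 82.8×(58.8−32.0) kPa·L = 2220 J.
ΔU = nCvΔT = 1.57×12.5×(373−203) = 3330 J.
Q = ΔU + W = nCpΔT = 5550 J.
Net over both steps: W = 2220 J, Q = 2940 J, ΔU = 724 J.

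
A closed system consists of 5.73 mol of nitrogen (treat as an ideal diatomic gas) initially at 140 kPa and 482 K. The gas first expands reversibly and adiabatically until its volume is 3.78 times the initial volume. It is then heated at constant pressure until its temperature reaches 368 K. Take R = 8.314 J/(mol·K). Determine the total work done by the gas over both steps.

27700 J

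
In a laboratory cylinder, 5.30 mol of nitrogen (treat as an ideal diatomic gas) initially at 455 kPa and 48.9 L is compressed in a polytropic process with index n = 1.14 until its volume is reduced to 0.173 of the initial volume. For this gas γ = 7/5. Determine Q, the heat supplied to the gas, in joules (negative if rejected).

T₁ = P₁V₁/(nR) = 455×48.9/(5.30×8.314) = 505 K.
Polytropic n=1.14: T₂ = T₁(V₁/V₂)^(n−1) = 505×(5.78)^0.14 = 646 K; P₂ = P₁(V₁/V₂)^n = 3360 kPa.
W = (P₁V₁−P₂V₂)/(n−1) = (455×48.9−3360×8.46)/0.14 = -44200 J.
ΔU = nCvΔT = 5.30×20.8×(646−505) = 15500 J.
Q = ΔU + W = -28800 J.

-28800 J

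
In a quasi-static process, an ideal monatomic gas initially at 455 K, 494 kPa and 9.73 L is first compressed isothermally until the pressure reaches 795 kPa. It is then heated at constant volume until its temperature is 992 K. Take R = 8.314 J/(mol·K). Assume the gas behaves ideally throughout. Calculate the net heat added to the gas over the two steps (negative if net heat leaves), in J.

n = P₁V₁/(RT₁) = 494×9.73/(8.314×455) = 1.27 mol.
Step 1 — Isothermal: T stays 455 K; PV = const ⇒ V₂ = 6.05 L, P₂ = 795 kPa.
ΔU = 0 (ideal gas, T constant).
W = nRT ln(V₂/V₁) = 1.27×8.314×455×ln(0.621) = -2290 J.
Q = ΔU + W = -2290 J.
State after step 1: P = 795 kPa, V = 6.05 L, T = 455 K.
Step 2 — Isochoric: V stays 6.05 L; P/T = const ⇒ T₂ = 992 K, P₂ = 1730 kPa.
W = 0 (no volume change).
ΔU = nCvΔT = 1.27×12.5×(992−455) = 8510 J.
Q = ΔU = 8510 J.
Net over both steps: W = -2290 J, Q = 6220 J, ΔU = 8510 J.

6220 J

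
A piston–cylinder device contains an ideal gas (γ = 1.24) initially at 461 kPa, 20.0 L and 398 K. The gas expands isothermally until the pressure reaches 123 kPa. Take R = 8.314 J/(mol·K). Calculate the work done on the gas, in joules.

n = P₁V₁/(RT₁) = 461×20.0/(8.314×398) = 2.79 mol.
Isothermal: T stays 398 K; PV = const ⇒ V₂ = 75.0 L, P₂ = 123 kPa.
W = nRT ln(V₂/V₁) = 2.79×8.314×398×ln(3.75) = 12200 J.
Work done on the gas = −W_by = -12200 J.

-12200 J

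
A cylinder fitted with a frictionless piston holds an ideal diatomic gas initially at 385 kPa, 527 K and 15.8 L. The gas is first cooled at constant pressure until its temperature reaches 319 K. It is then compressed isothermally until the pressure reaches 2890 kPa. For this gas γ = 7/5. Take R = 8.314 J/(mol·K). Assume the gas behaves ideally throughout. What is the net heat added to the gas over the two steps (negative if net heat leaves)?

-15800 J

n = P₁V₁/(RT₁) = 385×15.8/(8.314×527) = 1.39 mol.
Step 1 — Isobaric: P stays 385 kPa; V/T = const ⇒ T₂ = 319 K, V₂ = 9.56 L.
W = PΔV = 385×(9.56−15.8) kPa·L = -2400 J.
ΔU = nCvΔT = 1.39×20.8×(319−527) = -6000 J.
Q = ΔU + W = nCpΔT = -8400 J.
State after step 1: P = 385 kPa, V = 9.56 L, T = 319 K.
Step 2 — Isothermal: T stays 319 K; PV = const ⇒ V₂ = 1.27 L, P₂ = 2890 kPa.
ΔU = 0 (ideal gas, T constant).
W = nRT ln(V₂/V₁) = 1.39×8.314×319×ln(0.133) = -7420 J.
Q = ΔU + W = -7420 J.
Net over both steps: W = -9820 J, Q = -15800 J, ΔU = -6000 J.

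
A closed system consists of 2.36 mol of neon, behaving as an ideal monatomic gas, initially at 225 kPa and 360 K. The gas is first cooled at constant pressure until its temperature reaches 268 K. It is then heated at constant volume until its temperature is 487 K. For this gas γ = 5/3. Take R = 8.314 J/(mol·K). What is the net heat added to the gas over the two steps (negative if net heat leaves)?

V₁ = nRT₁/P₁ = 2.36×8.314×360/225 = 31.4 L.
Step 1 — Isobaric: P stays 225 kPa; V/T = const ⇒ T₂ = 268 K, V₂ = 23.4 L.
W = PΔV = 225×(23.4−31.4) kPa·L = -1810 J.
ΔU = nCvΔT = 2.36×12.5×(268−360) = -2710 J.
Q = ΔU + W = nCpΔT = -4510 J.
State after step 1: P = 225 kPa, V = 23.4 L, T = 268 K.
Step 2 — Isochoric: V stays 23.4 L; P/T = const ⇒ T₂ = 487 K, P₂ = 409 kPa.
W = 0 (no volume change).
ΔU = nCvΔT = 2.36×12.5×(487−268) = 6450 J.
Q = ΔU = 6450 J.
Net over both steps: W = -1810 J, Q = 1930 J, ΔU = 3740 J.

1930 J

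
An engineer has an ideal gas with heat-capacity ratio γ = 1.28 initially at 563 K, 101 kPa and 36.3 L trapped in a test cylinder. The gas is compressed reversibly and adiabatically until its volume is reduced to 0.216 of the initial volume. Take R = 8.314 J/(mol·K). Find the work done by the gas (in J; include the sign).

-7020 J

n = P₁V₁/(RT₁) = 101×36.3/(8.314×563) = 0.783 mol.
Adiabatic: TV^(γ−1) = const ⇒ T₂ = 563×(4.63)^0.280 = 865 K; PV^γ = const ⇒ P₂ = 718 kPa.
ΔU = nCvΔT = 0.783×29.7×(865−563) = 7020 J.
Q = 0 for an adiabatic process, so W = −ΔU = -7020 J.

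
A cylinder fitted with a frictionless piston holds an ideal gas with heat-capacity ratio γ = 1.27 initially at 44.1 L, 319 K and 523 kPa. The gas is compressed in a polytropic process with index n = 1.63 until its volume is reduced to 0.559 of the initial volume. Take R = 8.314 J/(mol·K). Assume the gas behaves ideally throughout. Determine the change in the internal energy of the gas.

n = P₁V₁/(RT₁) = 523×44.1/(8.314×319) = 8.70 mol.
Polytropic n=1.63: T₂ = T₁(V₁/V₂)^(n−1) = 319×(1.79)^0.63 = 460 K; P₂ = P₁(V₁/V₂)^n = 1350 kPa.
For an ideal gas ΔU = nCvΔT with Cv = R/(γ−1) = 30.8 J/(mol·K).
ΔU = 8.70×30.8×(460−319) = 37800 J.

37800 J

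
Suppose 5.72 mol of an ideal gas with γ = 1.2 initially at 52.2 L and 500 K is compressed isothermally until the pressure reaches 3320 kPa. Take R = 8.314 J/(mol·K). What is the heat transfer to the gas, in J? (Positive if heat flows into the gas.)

-47200 J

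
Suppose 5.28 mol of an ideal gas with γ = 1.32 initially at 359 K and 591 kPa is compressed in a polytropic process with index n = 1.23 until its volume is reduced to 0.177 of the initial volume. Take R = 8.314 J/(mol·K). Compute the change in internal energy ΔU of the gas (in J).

24100 J

V₁ = nRT₁/P₁ = 5.28×8.314×359/591 = 26.7 L.
Polytropic n=1.23: T₂ = T₁(V₁/V₂)^(n−1) = 359×(5.65)^0.23 = 535 K; P₂ = P₁(V₁/V₂)^n = 4970 kPa.
For an ideal gas ΔU = nCvΔT with Cv = R/(γ−1) = 26.0 J/(mol·K).
ΔU = 5.28×26.0×(535−359) = 24100 J.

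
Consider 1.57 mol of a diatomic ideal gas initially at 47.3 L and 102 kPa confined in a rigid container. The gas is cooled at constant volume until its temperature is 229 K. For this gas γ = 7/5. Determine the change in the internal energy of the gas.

-4590 J

T₁ = P₁V₁/(nR) = 102×47.3/(1.57×8.314) = 370 K.
Isochoric: V stays 47.3 L; P/T = const ⇒ T₂ = 229 K, P₂ = 63.2 kPa.
For an ideal gas ΔU = nCvΔT with Cv = (5/2)R = 20.8 J/(mol·K).
ΔU = 1.57×20.8×(229−370) = -4590 J.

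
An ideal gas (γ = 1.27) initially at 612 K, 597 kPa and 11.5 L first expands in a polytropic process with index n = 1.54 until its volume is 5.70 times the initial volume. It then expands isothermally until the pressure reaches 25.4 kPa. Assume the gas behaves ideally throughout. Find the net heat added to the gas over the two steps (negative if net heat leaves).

-6470 J

n = P₁V₁/(RT₁) = 597×11.5/(8.314×612) = 1.35 mol.
Step 1 — Polytropic n=1.54: T₂ = T₁(V₁/V₂)^(n−1) = 612×(0.175)^0.54 = 239 K; P₂ = P₁(V₁/V₂)^n = 40.9 kPa.
W = (P₁V₁−P₂V₂)/(n−1) = (597×11.5−40.9×65.5)/0.54 = 7750 J.
ΔU = nCvΔT = 1.35×30.8×(239−612) = -15500 J.
Q = ΔU + W = -7750 J.
State after step 1: P = 40.9 kPa, V = 65.5 L, T = 239 K.
Step 2 — Isothermal: T stays 239 K; PV = const ⇒ V₂ = 106 L, P₂ = 25.4 kPa.
ΔU = 0 (ideal gas, T constant).
W = nRT ln(V₂/V₁) = 1.35×8.314×239×ln(1.61) = 1280 J.
Q = ΔU + W = 1280 J.
Net over both steps: W = 9030 J, Q = -6470 J, ΔU = -15500 J.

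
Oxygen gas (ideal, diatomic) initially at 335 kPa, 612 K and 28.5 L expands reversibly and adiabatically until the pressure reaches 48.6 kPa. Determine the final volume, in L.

113 L

Adiabatic: T₂/T₁ = (P₂/P₁)^((γ−1)/γ) ⇒ T₂ = 612×(0.145)^0.286 = 353 K; V₂ = 113 L.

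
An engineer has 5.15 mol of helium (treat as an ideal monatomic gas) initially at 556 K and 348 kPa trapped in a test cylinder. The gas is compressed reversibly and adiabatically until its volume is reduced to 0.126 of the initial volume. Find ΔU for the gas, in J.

106000 J

V₁ = nRT₁/P₁ = 5.15×8.314×556/348 = 68.4 L.
Adiabatic: TV^(γ−1) = const ⇒ T₂ = 556×(7.94)^0.667 = 2210 K; PV^γ = const ⇒ P₂ = 11000 kPa.
For an ideal gas ΔU = nCvΔT with Cv = (3/2)R = 12.5 J/(mol·K).
ΔU = 5.15×12.5×(2210−556) = 106000 J.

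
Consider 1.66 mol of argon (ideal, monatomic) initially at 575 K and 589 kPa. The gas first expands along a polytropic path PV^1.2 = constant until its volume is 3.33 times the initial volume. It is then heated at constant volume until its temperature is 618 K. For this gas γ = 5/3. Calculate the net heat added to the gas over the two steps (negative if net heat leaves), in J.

9380 J

V₁ = nRT₁/P₁ = 1.66×8.314×575/589 = 13.5 L.
Step 1 — Polytropic n=1.2: T₂ = T₁(V₁/V₂)^(n−1) = 575×(0.300)^0.20 = 452 K; P₂ = P₁(V₁/V₂)^n = 139 kPa.
W = (P₁V₁−P₂V₂)/(n−1) = (589×13.5−139×44.9)/0.20 = 8480 J.
ΔU = nCvΔT = 1.66×12.5×(452−575) = -2550 J.
Q = ΔU + W = 5940 J.
State after step 1: P = 139 kPa, V = 44.9 L, T = 452 K.
Step 2 — Isochoric: V stays 44.9 L; P/T = const ⇒ T₂ = 618 K, P₂ = 190 kPa.
W = 0 (no volume change).
ΔU = nCvΔT = 1.66×12.5×(618−452) = 3440 J.
Q = ΔU = 3440 J.
Net over both steps: W = 8480 J, Q = 9380 J, ΔU = 890 J.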